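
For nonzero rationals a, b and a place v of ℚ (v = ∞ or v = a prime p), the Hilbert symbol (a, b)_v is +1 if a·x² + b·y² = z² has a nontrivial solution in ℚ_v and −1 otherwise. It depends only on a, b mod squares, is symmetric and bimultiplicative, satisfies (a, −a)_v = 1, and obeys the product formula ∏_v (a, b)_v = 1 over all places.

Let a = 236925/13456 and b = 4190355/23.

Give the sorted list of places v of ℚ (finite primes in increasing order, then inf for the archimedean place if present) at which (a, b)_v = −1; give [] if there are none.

Mod squares: a ≡ 13, b ≡ 63365. Check v ∈ {∞, 2, 3, 5, 13, 19, 23, 29}.
v=19: a=19^0·(≡13), b=19^1·(≡3) mod 19; (13|19)=-1, (3|19)=-1; (−1)^{0·1·9}·(-1)^1·(-1)^0 = -1.
v=2: v_2(a)=-4, v_2(b)=0; units ≡ 5, 5 (mod 8); ε·ε+αω+βω = 0·0+-4·1+0·1 ≡ 0  ⇒  (a,b)_2 = +1.
v=29: a=29^-2·(≡16), b=29^1·(≡2) mod 29; (16|29)=+1, (2|29)=-1; (−1)^{-2·1·14}·(+1)^1·(-1)^-2 = +1.
v=23: a=23^0·(≡2), b=23^-1·(≡8) mod 23; (2|23)=+1, (8|23)=+1; (−1)^{0·-1·11}·(+1)^-1·(+1)^0 = +1.
v=∞: 13 > 0 and 63365 > 0  ⇒  (a,b)_∞ = +1.
v=13: a=13^1·(≡12), b=13^2·(≡3) mod 13; (12|13)=+1, (3|13)=+1; (−1)^{1·2·6}·(+1)^2·(+1)^1 = +1.
v=3: a=3^6·(≡1), b=3^2·(≡2) mod 3; (1|3)=+1, (2|3)=-1; (−1)^{6·2·1}·(+1)^2·(-1)^6 = +1.
v=5: a=5^2·(≡2), b=5^1·(≡2) mod 5; (2|5)=-1, (2|5)=-1; (−1)^{2·1·2}·(-1)^1·(-1)^2 = -1.
|Ram(13, 63365)| = 2, even; anisotropic at {5, 19}.

[5, 19]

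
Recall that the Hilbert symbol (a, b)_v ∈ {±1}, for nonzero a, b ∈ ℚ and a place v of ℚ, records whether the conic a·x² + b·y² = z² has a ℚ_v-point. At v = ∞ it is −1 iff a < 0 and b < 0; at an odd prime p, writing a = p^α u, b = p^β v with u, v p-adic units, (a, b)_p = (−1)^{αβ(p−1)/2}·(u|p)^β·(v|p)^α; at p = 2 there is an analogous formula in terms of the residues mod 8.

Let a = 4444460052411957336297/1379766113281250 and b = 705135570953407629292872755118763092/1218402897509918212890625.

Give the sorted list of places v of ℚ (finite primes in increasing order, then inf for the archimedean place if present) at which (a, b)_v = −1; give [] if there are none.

[2, 29]

(a, b) ≡ (14674, 77) mod (ℚ^×)²; places V = {2, 3, 5, 7, 11, 19, 23, 29, 41, 47, ∞}.
(a,b)_11: α=5, u≡1; β=7, v≡10 (mod 11); (1|11)=+1, (10|11)=-1; sign (−1)^1·+1^7·-1^5 = +1.
(a,b)_41: α=-4, u≡32; β=-8, v≡36 (mod 41); (32|41)=+1, (36|41)=+1; sign (−1)^0·+1^-8·+1^-4 = +1.
(a,b)_19: α=2, u≡6; β=4, v≡9 (mod 19); (6|19)=+1, (9|19)=+1; sign (−1)^0·+1^4·+1^2 = +1.
(a,b)_47: α=2, u≡31; β=2, v≡40 (mod 47); (31|47)=-1, (40|47)=-1; sign (−1)^0·-1^2·-1^2 = +1.
(a,b)_23: α=1, u≡15; β=2, v≡12 (mod 23); (15|23)=-1, (12|23)=+1; sign (−1)^0·-1^2·+1^1 = +1.
(a,b)_2: α=-1, β=2; u≡1, v≡5 (mod 8); ε(u)ε(v)=0·0, αω(v)=-1·1, βω(u)=2·0; sum ≡ 1  ⇒  -1.
(a,b)_∞: sgn(14674)=+, sgn(77)=+, so +1.
(a,b)_3: α=2, u≡1; β=6, v≡2 (mod 3); (1|3)=+1, (2|3)=-1; sign (−1)^0·+1^6·-1^2 = +1.
(a,b)_7: α=8, u≡1; β=13, v≡4 (mod 7); (1|7)=+1, (4|7)=+1; sign (−1)^0·+1^13·+1^8 = +1.
(a,b)_29: α=1, u≡22; β=2, v≡11 (mod 29); (22|29)=+1, (11|29)=-1; sign (−1)^0·+1^2·-1^1 = -1.
(a,b)_5: α=-12, u≡1; β=-16, v≡2 (mod 5); (1|5)=+1, (2|5)=-1; sign (−1)^0·+1^-16·-1^-12 = +1.
(14674, 77 / ℚ) ramifies at {2, 29}: a division algebra.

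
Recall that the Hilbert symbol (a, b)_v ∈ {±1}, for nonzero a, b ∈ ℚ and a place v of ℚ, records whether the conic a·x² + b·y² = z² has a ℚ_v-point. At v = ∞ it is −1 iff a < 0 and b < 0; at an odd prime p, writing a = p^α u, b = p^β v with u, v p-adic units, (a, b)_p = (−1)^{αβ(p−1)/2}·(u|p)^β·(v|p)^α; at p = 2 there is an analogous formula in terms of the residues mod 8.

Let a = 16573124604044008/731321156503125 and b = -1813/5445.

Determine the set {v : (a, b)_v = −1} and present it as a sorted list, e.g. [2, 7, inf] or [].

(a, b) ≡ (6290, -185) mod (ℚ^×)²; places V = {2, 3, 5, 7, 11, 13, 17, 19, 23, 37, 41, ∞}.
(a,b)_13: α=2, u≡6; β=0, v≡3 (mod 13); (6|13)=-1, (3|13)=+1; sign (−1)^0·-1^0·+1^2 = +1.
(a,b)_5: α=-5, u≡3; β=-1, v≡3 (mod 5); (3|5)=-1, (3|5)=-1; sign (−1)^0·-1^-1·-1^-5 = +1.
(a,b)_37: α=3, u≡18; β=1, v≡35 (mod 37); (18|37)=-1, (35|37)=-1; sign (−1)^0·-1^1·-1^3 = +1.
(a,b)_7: α=6, u≡1; β=2, v≡2 (mod 7); (1|7)=+1, (2|7)=+1; sign (−1)^0·+1^2·+1^6 = +1.
(a,b)_2: α=3, β=0; u≡1, v≡7 (mod 8); ε(u)ε(v)=0·1, αω(v)=3·0, βω(u)=0·0; sum ≡ 0  ⇒  +1.
(a,b)_41: α=-2, u≡34; β=0, v≡37 (mod 41); (34|41)=-1, (37|41)=+1; sign (−1)^0·-1^0·+1^-2 = +1.
(a,b)_19: α=-2, u≡11; β=0, v≡1 (mod 19); (11|19)=+1, (1|19)=+1; sign (−1)^0·+1^0·+1^-2 = +1.
(a,b)_3: α=-6, u≡2; β=-2, v≡1 (mod 3); (2|3)=-1, (1|3)=+1; sign (−1)^0·-1^-2·+1^-6 = +1.
(a,b)_11: α=2, u≡4; β=-2, v≡2 (mod 11); (4|11)=+1, (2|11)=-1; sign (−1)^0·+1^-2·-1^2 = +1.
(a,b)_23: α=-2, u≡19; β=0, v≡7 (mod 23); (19|23)=-1, (7|23)=-1; sign (−1)^0·-1^0·-1^-2 = +1.
(a,b)_17: α=1, u≡15; β=0, v≡8 (mod 17); (15|17)=+1, (8|17)=+1; sign (−1)^0·+1^0·+1^1 = +1.
(a,b)_∞: sgn(6290)=+, sgn(-185)=−, so +1.
Every local symbol is +1, so the conic 6290·x² + -185·y² = z² has ℚ_v-points for all v and hence a ℚ-point; (a, b / ℚ) ≅ M_2(ℚ).

[]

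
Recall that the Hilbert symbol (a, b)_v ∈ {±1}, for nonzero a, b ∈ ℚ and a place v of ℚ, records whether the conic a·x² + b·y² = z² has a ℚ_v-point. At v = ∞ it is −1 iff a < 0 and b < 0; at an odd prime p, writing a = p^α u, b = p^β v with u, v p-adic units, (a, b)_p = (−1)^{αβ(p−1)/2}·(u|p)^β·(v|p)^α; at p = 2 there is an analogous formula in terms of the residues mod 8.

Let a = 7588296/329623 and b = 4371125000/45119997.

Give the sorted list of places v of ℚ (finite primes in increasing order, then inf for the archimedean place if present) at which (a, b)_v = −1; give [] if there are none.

(a, b) ≡ (798, 26) mod (ℚ^×)²; places V = {2, 3, 5, 7, 11, 13, 17, 19, 23, 31, 43, ∞}.
(a,b)_19: α=1, u≡9; β=0, v≡11 (mod 19); (9|19)=+1, (11|19)=+1; sign (−1)^0·+1^0·+1^1 = +1.
(a,b)_11: α=0, u≡7; β=2, v≡1 (mod 11); (7|11)=-1, (1|11)=+1; sign (−1)^0·-1^2·+1^0 = +1.
(a,b)_∞: sgn(798)=+, sgn(26)=+, so +1.
(a,b)_3: α=3, u≡2; β=-8, v≡2 (mod 3); (2|3)=-1, (2|3)=-1; sign (−1)^0·-1^-8·-1^3 = -1.
(a,b)_2: α=3, β=3; u≡7, v≡5 (mod 8); ε(u)ε(v)=1·0, αω(v)=3·1, βω(u)=3·0; sum ≡ 1  ⇒  -1.
(a,b)_31: α=-2, u≡27; β=0, v≡21 (mod 31); (27|31)=-1, (21|31)=-1; sign (−1)^0·-1^0·-1^-2 = +1.
(a,b)_5: α=0, u≡2; β=6, v≡1 (mod 5); (2|5)=-1, (1|5)=+1; sign (−1)^0·-1^6·+1^0 = +1.
(a,b)_43: α=2, u≡36; β=0, v≡3 (mod 43); (36|43)=+1, (3|43)=-1; sign (−1)^0·+1^0·-1^2 = +1.
(a,b)_7: α=-3, u≡1; β=0, v≡3 (mod 7); (1|7)=+1, (3|7)=-1; sign (−1)^0·+1^0·-1^-3 = -1.
(a,b)_13: α=0, u≡5; β=-1, v≡7 (mod 13); (5|13)=-1, (7|13)=-1; sign (−1)^0·-1^-1·-1^0 = -1.
(a,b)_23: α=0, u≡9; β=-2, v≡18 (mod 23); (9|23)=+1, (18|23)=+1; sign (−1)^0·+1^-2·+1^0 = +1.
(a,b)_17: α=0, u≡4; β=2, v≡4 (mod 17); (4|17)=+1, (4|17)=+1; sign (−1)^0·+1^2·+1^0 = +1.
Ram(798, 26) = {2, 3, 7, 13}; no ℚ_2-point on the conic.

[2, 3, 7, 13]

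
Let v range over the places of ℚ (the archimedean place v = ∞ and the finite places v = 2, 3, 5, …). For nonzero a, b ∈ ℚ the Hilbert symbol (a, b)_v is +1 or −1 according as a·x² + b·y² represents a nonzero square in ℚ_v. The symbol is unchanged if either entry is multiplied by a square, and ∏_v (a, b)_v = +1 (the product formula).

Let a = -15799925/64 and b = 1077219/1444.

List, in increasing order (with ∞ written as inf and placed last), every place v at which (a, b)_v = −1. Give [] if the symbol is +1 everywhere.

Mod squares: a ≡ -631997, b ≡ 13299. Check v ∈ {∞, 2, 3, 5, 11, 13, 19, 29, 31, 37}.
v=31: a=31^1·(≡29), b=31^1·(≡24) mod 31; (29|31)=-1, (24|31)=-1; (−1)^{1·1·15}·(-1)^1·(-1)^1 = -1.
v=5: a=5^2·(≡2), b=5^0·(≡1) mod 5; (2|5)=-1, (1|5)=+1; (−1)^{2·0·2}·(-1)^0·(+1)^2 = +1.
v=2: v_2(a)=-6, v_2(b)=-2; units ≡ 3, 3 (mod 8); ε·ε+αω+βω = 1·1+-6·1+-2·1 ≡ 1  ⇒  (a,b)_2 = -1.
v=11: a=11^0·(≡10), b=11^1·(≡6) mod 11; (10|11)=-1, (6|11)=-1; (−1)^{0·1·5}·(-1)^1·(-1)^0 = -1.
v=∞: -631997 < 0 and 13299 > 0  ⇒  (a,b)_∞ = +1.
v=37: a=37^1·(≡23), b=37^0·(≡1) mod 37; (23|37)=-1, (1|37)=+1; (−1)^{1·0·18}·(-1)^0·(+1)^1 = +1.
v=29: a=29^1·(≡19), b=29^0·(≡17) mod 29; (19|29)=-1, (17|29)=-1; (−1)^{1·0·14}·(-1)^0·(-1)^1 = -1.
v=13: a=13^0·(≡11), b=13^1·(≡1) mod 13; (11|13)=-1, (1|13)=+1; (−1)^{0·1·6}·(-1)^1·(+1)^0 = -1.
v=3: a=3^0·(≡1), b=3^5·(≡2) mod 3; (1|3)=+1, (2|3)=-1; (−1)^{0·5·1}·(+1)^5·(-1)^0 = +1.
v=19: a=19^1·(≡16), b=19^-2·(≡13) mod 19; (16|19)=+1, (13|19)=-1; (−1)^{1·-2·9}·(+1)^-2·(-1)^1 = -1.
|Ram(-631997, 13299)| = 6, even; anisotropic at {2, 11, 13, 19, 29, 31}.

[2, 11, 13, 19, 29, 31]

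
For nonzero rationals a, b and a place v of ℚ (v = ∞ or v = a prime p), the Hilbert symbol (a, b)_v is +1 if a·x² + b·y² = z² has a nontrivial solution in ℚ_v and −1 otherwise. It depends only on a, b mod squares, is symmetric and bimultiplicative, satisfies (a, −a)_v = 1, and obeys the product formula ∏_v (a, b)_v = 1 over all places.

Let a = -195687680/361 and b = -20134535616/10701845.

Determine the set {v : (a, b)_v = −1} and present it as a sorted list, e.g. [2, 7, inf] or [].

(a, b) ≡ (-5, -1955) mod (ℚ^×)²; places V = {2, 3, 5, 7, 11, 13, 17, 19, 23, ∞}.
(a,b)_11: α=0, u≡6; β=-2, v≡5 (mod 11); (6|11)=-1, (5|11)=+1; sign (−1)^0·-1^-2·+1^0 = +1.
(a,b)_5: α=1, u≡4; β=-1, v≡1 (mod 5); (4|5)=+1, (1|5)=+1; sign (−1)^0·+1^-1·+1^1 = +1.
(a,b)_13: α=0, u≡2; β=2, v≡5 (mod 13); (2|13)=-1, (5|13)=-1; sign (−1)^0·-1^2·-1^0 = +1.
(a,b)_∞: sgn(-5)=−, sgn(-1955)=−, so -1.
(a,b)_17: α=2, u≡6; β=1, v≡2 (mod 17); (6|17)=-1, (2|17)=+1; sign (−1)^0·-1^1·+1^2 = -1.
(a,b)_23: α=2, u≡18; β=3, v≡10 (mod 23); (18|23)=+1, (10|23)=-1; sign (−1)^0·+1^3·-1^2 = +1.
(a,b)_7: α=0, u≡2; β=-2, v≡3 (mod 7); (2|7)=+1, (3|7)=-1; sign (−1)^0·+1^-2·-1^0 = +1.
(a,b)_2: α=8, β=6; u≡3, v≡5 (mod 8); ε(u)ε(v)=1·0, αω(v)=8·1, βω(u)=6·1; sum ≡ 0  ⇒  +1.
(a,b)_3: α=0, u≡1; β=2, v≡1 (mod 3); (1|3)=+1, (1|3)=+1; sign (−1)^0·+1^2·+1^0 = +1.
(a,b)_19: α=-2, u≡8; β=-2, v≡12 (mod 19); (8|19)=-1, (12|19)=-1; sign (−1)^0·-1^-2·-1^-2 = +1.
Ram(-5, -1955) = {17, ∞}; no ℚ_17-point on the conic.

[17, inf]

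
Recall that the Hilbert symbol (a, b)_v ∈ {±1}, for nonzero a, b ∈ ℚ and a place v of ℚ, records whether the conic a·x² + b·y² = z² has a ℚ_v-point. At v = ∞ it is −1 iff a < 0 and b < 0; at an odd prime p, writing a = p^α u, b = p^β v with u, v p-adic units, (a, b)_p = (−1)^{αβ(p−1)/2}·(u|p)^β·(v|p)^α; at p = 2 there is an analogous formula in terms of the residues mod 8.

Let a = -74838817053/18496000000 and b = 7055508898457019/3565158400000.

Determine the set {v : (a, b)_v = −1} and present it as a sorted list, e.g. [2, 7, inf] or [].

Mod squares: a ≡ -253, b ≡ 1615. Check v ∈ {∞, 2, 3, 5, 7, 11, 13, 17, 19, 23, 31}.
v=31: a=31^0·(≡11), b=31^2·(≡23) mod 31; (11|31)=-1, (23|31)=-1; (−1)^{0·2·15}·(-1)^2·(-1)^0 = +1.
v=3: a=3^6·(≡2), b=3^6·(≡1) mod 3; (2|3)=-1, (1|3)=+1; (−1)^{6·6·1}·(-1)^6·(+1)^6 = +1.
v=11: a=11^1·(≡6), b=11^2·(≡5) mod 11; (6|11)=-1, (5|11)=+1; (−1)^{1·2·5}·(-1)^2·(+1)^1 = +1.
v=17: a=17^-2·(≡9), b=17^-1·(≡7) mod 17; (9|17)=+1, (7|17)=-1; (−1)^{-2·-1·8}·(+1)^-1·(-1)^-2 = +1.
v=∞: -253 < 0 and 1615 > 0  ⇒  (a,b)_∞ = +1.
v=2: v_2(a)=-12, v_2(b)=-26; units ≡ 3, 7 (mod 8); ε·ε+αω+βω = 1·1+-12·0+-26·1 ≡ 1  ⇒  (a,b)_2 = -1.
v=13: a=13^2·(≡5), b=13^2·(≡12) mod 13; (5|13)=-1, (12|13)=+1; (−1)^{2·2·6}·(-1)^2·(+1)^2 = +1.
v=7: a=7^4·(≡3), b=7^2·(≡3) mod 7; (3|7)=-1, (3|7)=-1; (−1)^{4·2·3}·(-1)^2·(-1)^4 = +1.
v=23: a=23^1·(≡1), b=23^2·(≡22) mod 23; (1|23)=+1, (22|23)=-1; (−1)^{1·2·11}·(+1)^2·(-1)^1 = -1.
v=5: a=5^-6·(≡3), b=5^-5·(≡3) mod 5; (3|5)=-1, (3|5)=-1; (−1)^{-6·-5·2}·(-1)^-5·(-1)^-6 = -1.
v=19: a=19^0·(≡14), b=19^1·(≡7) mod 19; (14|19)=-1, (7|19)=+1; (−1)^{0·1·9}·(-1)^1·(+1)^0 = -1.
Ram(-253, 1615) = {2, 5, 19, 23}; no ℚ_2-point on the conic.

[2, 5, 19, 23]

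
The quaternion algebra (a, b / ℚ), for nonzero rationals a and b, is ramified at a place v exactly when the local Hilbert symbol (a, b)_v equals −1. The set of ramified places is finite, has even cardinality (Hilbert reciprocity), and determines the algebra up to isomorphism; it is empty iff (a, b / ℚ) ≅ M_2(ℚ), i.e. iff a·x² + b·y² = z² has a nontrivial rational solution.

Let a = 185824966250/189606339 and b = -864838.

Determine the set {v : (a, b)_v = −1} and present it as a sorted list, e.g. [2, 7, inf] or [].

(a, b) ≡ (119966, -864838) mod (ℚ^×)²; places V = {2, 3, 5, 7, 11, 13, 19, 29, 31, 37, 41, ∞}.
(a,b)_19: α=-1, u≡5; β=0, v≡4 (mod 19); (5|19)=+1, (4|19)=+1; sign (−1)^0·+1^0·+1^-1 = +1.
(a,b)_37: α=0, u≡11; β=1, v≡10 (mod 37); (11|37)=+1, (10|37)=+1; sign (−1)^0·+1^1·+1^0 = +1.
(a,b)_41: α=1, u≡22; β=0, v≡16 (mod 41); (22|41)=-1, (16|41)=+1; sign (−1)^0·-1^0·+1^1 = +1.
(a,b)_3: α=-10, u≡2; β=0, v≡2 (mod 3); (2|3)=-1, (2|3)=-1; sign (−1)^0·-1^0·-1^-10 = +1.
(a,b)_7: α=3, u≡4; β=0, v≡5 (mod 7); (4|7)=+1, (5|7)=-1; sign (−1)^0·+1^0·-1^3 = -1.
(a,b)_29: α=0, u≡24; β=1, v≡19 (mod 29); (24|29)=+1, (19|29)=-1; sign (−1)^0·+1^1·-1^0 = +1.
(a,b)_2: α=1, β=1; u≡7, v≡5 (mod 8); ε(u)ε(v)=1·0, αω(v)=1·1, βω(u)=1·0; sum ≡ 1  ⇒  -1.
(a,b)_∞: sgn(119966)=+, sgn(-864838)=−, so +1.
(a,b)_31: α=2, u≡29; β=1, v≡2 (mod 31); (29|31)=-1, (2|31)=+1; sign (−1)^0·-1^1·+1^2 = -1.
(a,b)_5: α=4, u≡4; β=0, v≡2 (mod 5); (4|5)=+1, (2|5)=-1; sign (−1)^0·+1^0·-1^4 = +1.
(a,b)_11: α=1, u≡3; β=0, v≡4 (mod 11); (3|11)=+1, (4|11)=+1; sign (−1)^0·+1^0·+1^1 = +1.
(a,b)_13: α=-2, u≡8; β=1, v≡8 (mod 13); (8|13)=-1, (8|13)=-1; sign (−1)^0·-1^1·-1^-2 = -1.
Ram(119966, -864838) = {2, 7, 13, 31}; no ℚ_2-point on the conic.

[2, 7, 13, 31]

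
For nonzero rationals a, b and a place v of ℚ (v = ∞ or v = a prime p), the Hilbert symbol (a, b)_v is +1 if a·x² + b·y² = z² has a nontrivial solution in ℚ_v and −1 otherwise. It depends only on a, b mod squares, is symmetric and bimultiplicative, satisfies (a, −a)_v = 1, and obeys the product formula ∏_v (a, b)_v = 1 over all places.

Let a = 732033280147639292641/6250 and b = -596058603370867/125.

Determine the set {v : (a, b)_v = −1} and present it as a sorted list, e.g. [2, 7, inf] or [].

[43, 47]

Mod squares: a ≡ 586090, b ≡ -6815. Check v ∈ {∞, 2, 5, 7, 13, 29, 43, 47}.
v=43: a=43^3·(≡8), b=43^2·(≡32) mod 43; (8|43)=-1, (32|43)=-1; (−1)^{3·2·21}·(-1)^2·(-1)^3 = -1.
v=2: v_2(a)=-1, v_2(b)=0; units ≡ 5, 1 (mod 8); ε·ε+αω+βω = 0·0+-1·0+0·1 ≡ 0  ⇒  (a,b)_2 = +1.
v=5: a=5^-5·(≡3), b=5^-3·(≡3) mod 5; (3|5)=-1, (3|5)=-1; (−1)^{-5·-3·2}·(-1)^-3·(-1)^-5 = +1.
v=29: a=29^1·(≡8), b=29^1·(≡3) mod 29; (8|29)=-1, (3|29)=-1; (−1)^{1·1·14}·(-1)^1·(-1)^1 = +1.
v=47: a=47^1·(≡45), b=47^1·(≡33) mod 47; (45|47)=-1, (33|47)=-1; (−1)^{1·1·23}·(-1)^1·(-1)^1 = -1.
v=13: a=13^10·(≡2), b=13^6·(≡1) mod 13; (2|13)=-1, (1|13)=+1; (−1)^{10·6·6}·(-1)^6·(+1)^10 = +1.
v=∞: 586090 > 0 and -6815 < 0  ⇒  (a,b)_∞ = +1.
v=7: a=7^2·(≡2), b=7^2·(≡5) mod 7; (2|7)=+1, (5|7)=-1; (−1)^{2·2·3}·(+1)^2·(-1)^2 = +1.
|Ram(586090, -6815)| = 2, even; anisotropic at {43, 47}.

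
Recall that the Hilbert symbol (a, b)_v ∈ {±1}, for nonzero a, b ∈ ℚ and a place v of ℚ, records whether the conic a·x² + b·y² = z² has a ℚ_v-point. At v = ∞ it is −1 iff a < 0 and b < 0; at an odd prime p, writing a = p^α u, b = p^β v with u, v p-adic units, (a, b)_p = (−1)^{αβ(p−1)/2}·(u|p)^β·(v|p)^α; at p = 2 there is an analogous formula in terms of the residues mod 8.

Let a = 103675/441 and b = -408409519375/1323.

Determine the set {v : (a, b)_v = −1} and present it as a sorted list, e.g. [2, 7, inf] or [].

[2, 23, 29, 31]

Mod squares: a ≡ 4147, b ≡ -11599797. Check v ∈ {∞, 2, 3, 5, 7, 11, 13, 17, 23, 29, 31}.
v=31: a=31^0·(≡6), b=31^1·(≡19) mod 31; (6|31)=-1, (19|31)=+1; (−1)^{0·1·15}·(-1)^1·(+1)^0 = -1.
v=2: v_2(a)=0, v_2(b)=0; units ≡ 3, 3 (mod 8); ε·ε+αω+βω = 1·1+0·1+0·1 ≡ 1  ⇒  (a,b)_2 = -1.
v=7: a=7^-2·(≡6), b=7^-2·(≡4) mod 7; (6|7)=-1, (4|7)=+1; (−1)^{-2·-2·3}·(-1)^-2·(+1)^-2 = +1.
v=17: a=17^0·(≡8), b=17^1·(≡11) mod 17; (8|17)=+1, (11|17)=-1; (−1)^{0·1·8}·(+1)^1·(-1)^0 = +1.
v=5: a=5^2·(≡2), b=5^4·(≡3) mod 5; (2|5)=-1, (3|5)=-1; (−1)^{2·4·2}·(-1)^4·(-1)^2 = +1.
v=13: a=13^1·(≡7), b=13^2·(≡3) mod 13; (7|13)=-1, (3|13)=+1; (−1)^{1·2·6}·(-1)^2·(+1)^1 = +1.
v=∞: 4147 > 0 and -11599797 < 0  ⇒  (a,b)_∞ = +1.
v=23: a=23^0·(≡15), b=23^1·(≡7) mod 23; (15|23)=-1, (7|23)=-1; (−1)^{0·1·11}·(-1)^1·(-1)^0 = -1.
v=3: a=3^-2·(≡1), b=3^-3·(≡2) mod 3; (1|3)=+1, (2|3)=-1; (−1)^{-2·-3·1}·(+1)^-3·(-1)^-2 = +1.
v=29: a=29^1·(≡11), b=29^1·(≡22) mod 29; (11|29)=-1, (22|29)=+1; (−1)^{1·1·14}·(-1)^1·(+1)^1 = -1.
v=11: a=11^1·(≡9), b=11^1·(≡7) mod 11; (9|11)=+1, (7|11)=-1; (−1)^{1·1·5}·(+1)^1·(-1)^1 = +1.
(4147, -11599797 / ℚ) ramifies at {2, 23, 29, 31}: a division algebra.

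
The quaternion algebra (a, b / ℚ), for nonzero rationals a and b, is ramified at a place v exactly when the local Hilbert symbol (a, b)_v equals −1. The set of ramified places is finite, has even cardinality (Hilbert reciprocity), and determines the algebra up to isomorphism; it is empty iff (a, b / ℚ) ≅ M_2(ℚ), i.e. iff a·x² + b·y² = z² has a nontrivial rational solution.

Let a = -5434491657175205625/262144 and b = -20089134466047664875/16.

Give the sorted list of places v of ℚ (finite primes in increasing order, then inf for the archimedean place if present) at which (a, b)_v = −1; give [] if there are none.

(a, b) ≡ (-561, -20995) mod (ℚ^×)²; places V = {2, 3, 5, 7, 11, 13, 17, 19, 23, ∞}.
(a,b)_2: α=-18, β=-4; u≡7, v≡5 (mod 8); ε(u)ε(v)=1·0, αω(v)=-18·1, βω(u)=-4·0; sum ≡ 0  ⇒  +1.
(a,b)_23: α=2, u≡21; β=2, v≡2 (mod 23); (21|23)=-1, (2|23)=+1; sign (−1)^0·-1^2·+1^2 = +1.
(a,b)_5: α=4, u≡4; β=3, v≡1 (mod 5); (4|5)=+1, (1|5)=+1; sign (−1)^0·+1^3·+1^4 = +1.
(a,b)_3: α=5, u≡2; β=4, v≡2 (mod 3); (2|3)=-1, (2|3)=-1; sign (−1)^0·-1^4·-1^5 = -1.
(a,b)_11: α=3, u≡5; β=4, v≡9 (mod 11); (5|11)=+1, (9|11)=+1; sign (−1)^0·+1^4·+1^3 = +1.
(a,b)_13: α=2, u≡7; β=3, v≡4 (mod 13); (7|13)=-1, (4|13)=+1; sign (−1)^0·-1^3·+1^2 = -1.
(a,b)_7: α=2, u≡3; β=0, v≡5 (mod 7); (3|7)=-1, (5|7)=-1; sign (−1)^0·-1^0·-1^2 = +1.
(a,b)_17: α=1, u≡9; β=1, v≡10 (mod 17); (9|17)=+1, (10|17)=-1; sign (−1)^0·+1^1·-1^1 = -1.
(a,b)_19: α=2, u≡11; β=3, v≡4 (mod 19); (11|19)=+1, (4|19)=+1; sign (−1)^0·+1^3·+1^2 = +1.
(a,b)_∞: sgn(-561)=−, sgn(-20995)=−, so -1.
(-561, -20995 / ℚ) ramifies at {3, 13, 17, ∞}: a division algebra.

[3, 13, 17, inf]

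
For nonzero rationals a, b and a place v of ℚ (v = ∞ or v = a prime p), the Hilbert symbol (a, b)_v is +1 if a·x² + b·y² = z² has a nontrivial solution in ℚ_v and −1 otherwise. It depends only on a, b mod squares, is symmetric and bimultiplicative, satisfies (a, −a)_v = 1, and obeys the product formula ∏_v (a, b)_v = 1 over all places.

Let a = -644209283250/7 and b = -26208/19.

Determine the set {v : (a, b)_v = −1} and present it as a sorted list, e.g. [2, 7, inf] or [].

Mod squares: a ≡ -910, b ≡ -3458. Check v ∈ {∞, 2, 3, 5, 7, 13, 19}.
v=3: a=3^2·(≡2), b=3^2·(≡1) mod 3; (2|3)=-1, (1|3)=+1; (−1)^{2·2·1}·(-1)^2·(+1)^2 = +1.
v=13: a=13^3·(≡8), b=13^1·(≡2) mod 13; (8|13)=-1, (2|13)=-1; (−1)^{3·1·6}·(-1)^1·(-1)^3 = +1.
v=5: a=5^3·(≡2), b=5^0·(≡3) mod 5; (2|5)=-1, (3|5)=-1; (−1)^{3·0·2}·(-1)^0·(-1)^3 = -1.
v=7: a=7^-1·(≡6), b=7^1·(≡3) mod 7; (6|7)=-1, (3|7)=-1; (−1)^{-1·1·3}·(-1)^1·(-1)^-1 = -1.
v=19: a=19^4·(≡8), b=19^-1·(≡12) mod 19; (8|19)=-1, (12|19)=-1; (−1)^{4·-1·9}·(-1)^-1·(-1)^4 = -1.
v=2: v_2(a)=1, v_2(b)=5; units ≡ 1, 7 (mod 8); ε·ε+αω+βω = 0·1+1·0+5·0 ≡ 0  ⇒  (a,b)_2 = +1.
v=∞: -910 < 0 and -3458 < 0  ⇒  (a,b)_∞ = -1.
|Ram(-910, -3458)| = 4, even; anisotropic at {5, 7, 19, ∞}.

[5, 7, 19, inf]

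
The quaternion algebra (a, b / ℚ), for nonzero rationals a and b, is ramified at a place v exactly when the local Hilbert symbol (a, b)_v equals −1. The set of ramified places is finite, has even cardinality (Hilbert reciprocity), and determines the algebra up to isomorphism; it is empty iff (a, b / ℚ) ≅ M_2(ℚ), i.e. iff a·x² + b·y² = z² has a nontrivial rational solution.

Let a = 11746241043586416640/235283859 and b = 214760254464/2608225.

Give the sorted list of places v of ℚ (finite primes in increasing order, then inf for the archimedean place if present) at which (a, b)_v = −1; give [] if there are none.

[2, 13]

Mod squares: a ≡ 35815, b ≡ 899. Check v ∈ {∞, 2, 3, 5, 7, 13, 17, 19, 23, 29, 31}.
v=29: a=29^3·(≡26), b=29^1·(≡19) mod 29; (26|29)=-1, (19|29)=-1; (−1)^{3·1·14}·(-1)^1·(-1)^3 = +1.
v=23: a=23^-2·(≡2), b=23^2·(≡2) mod 23; (2|23)=+1, (2|23)=+1; (−1)^{-2·2·11}·(+1)^2·(+1)^-2 = +1.
v=19: a=19^-1·(≡7), b=19^-2·(≡6) mod 19; (7|19)=+1, (6|19)=+1; (−1)^{-1·-2·9}·(+1)^-2·(+1)^-1 = +1.
v=5: a=5^1·(≡2), b=5^-2·(≡1) mod 5; (2|5)=-1, (1|5)=+1; (−1)^{1·-2·2}·(-1)^-2·(+1)^1 = +1.
v=∞: 35815 > 0 and 899 > 0  ⇒  (a,b)_∞ = +1.
v=31: a=31^2·(≡2), b=31^1·(≡21) mod 31; (2|31)=+1, (21|31)=-1; (−1)^{2·1·15}·(+1)^1·(-1)^2 = +1.
v=3: a=3^-4·(≡1), b=3^2·(≡2) mod 3; (1|3)=+1, (2|3)=-1; (−1)^{-4·2·1}·(+1)^2·(-1)^-4 = +1.
v=13: a=13^1·(≡3), b=13^0·(≡6) mod 13; (3|13)=+1, (6|13)=-1; (−1)^{1·0·6}·(+1)^0·(-1)^1 = -1.
v=17: a=17^-2·(≡13), b=17^-2·(≡9) mod 17; (13|17)=+1, (9|17)=+1; (−1)^{-2·-2·8}·(+1)^-2·(+1)^-2 = +1.
v=7: a=7^6·(≡6), b=7^2·(≡5) mod 7; (6|7)=-1, (5|7)=-1; (−1)^{6·2·3}·(-1)^2·(-1)^6 = +1.
v=2: v_2(a)=16, v_2(b)=10; units ≡ 7, 3 (mod 8); ε·ε+αω+βω = 1·1+16·1+10·0 ≡ 1  ⇒  (a,b)_2 = -1.
(35815, 899 / ℚ) ramifies at {2, 13}: a division algebra.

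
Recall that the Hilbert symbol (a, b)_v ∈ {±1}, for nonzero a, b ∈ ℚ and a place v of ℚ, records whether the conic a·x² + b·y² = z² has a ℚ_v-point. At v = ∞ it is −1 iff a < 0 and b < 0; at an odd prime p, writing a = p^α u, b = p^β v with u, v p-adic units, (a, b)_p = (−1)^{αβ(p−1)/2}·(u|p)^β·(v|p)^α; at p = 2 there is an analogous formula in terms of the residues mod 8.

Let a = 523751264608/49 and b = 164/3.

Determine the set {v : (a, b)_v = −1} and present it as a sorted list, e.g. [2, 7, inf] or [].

Mod squares: a ≡ 749398, b ≡ 123. Check v ∈ {∞, 2, 3, 7, 11, 13, 19, 37, 41}.
v=3: a=3^0·(≡1), b=3^-1·(≡2) mod 3; (1|3)=+1, (2|3)=-1; (−1)^{0·-1·1}·(+1)^-1·(-1)^0 = +1.
v=41: a=41^1·(≡31), b=41^1·(≡15) mod 41; (31|41)=+1, (15|41)=-1; (−1)^{1·1·20}·(+1)^1·(-1)^1 = -1.
v=19: a=19^3·(≡9), b=19^0·(≡4) mod 19; (9|19)=+1, (4|19)=+1; (−1)^{3·0·9}·(+1)^0·(+1)^3 = +1.
v=7: a=7^-2·(≡5), b=7^0·(≡1) mod 7; (5|7)=-1, (1|7)=+1; (−1)^{-2·0·3}·(-1)^0·(+1)^-2 = +1.
v=37: a=37^1·(≡13), b=37^0·(≡30) mod 37; (13|37)=-1, (30|37)=+1; (−1)^{1·0·18}·(-1)^0·(+1)^1 = +1.
v=11: a=11^2·(≡9), b=11^0·(≡7) mod 11; (9|11)=+1, (7|11)=-1; (−1)^{2·0·5}·(+1)^0·(-1)^2 = +1.
v=2: v_2(a)=5, v_2(b)=2; units ≡ 3, 3 (mod 8); ε·ε+αω+βω = 1·1+5·1+2·1 ≡ 0  ⇒  (a,b)_2 = +1.
v=13: a=13^1·(≡9), b=13^0·(≡7) mod 13; (9|13)=+1, (7|13)=-1; (−1)^{1·0·6}·(+1)^0·(-1)^1 = -1.
v=∞: 749398 > 0 and 123 > 0  ⇒  (a,b)_∞ = +1.
Ram(749398, 123) = {13, 41}; no ℚ_13-point on the conic.

[13, 41]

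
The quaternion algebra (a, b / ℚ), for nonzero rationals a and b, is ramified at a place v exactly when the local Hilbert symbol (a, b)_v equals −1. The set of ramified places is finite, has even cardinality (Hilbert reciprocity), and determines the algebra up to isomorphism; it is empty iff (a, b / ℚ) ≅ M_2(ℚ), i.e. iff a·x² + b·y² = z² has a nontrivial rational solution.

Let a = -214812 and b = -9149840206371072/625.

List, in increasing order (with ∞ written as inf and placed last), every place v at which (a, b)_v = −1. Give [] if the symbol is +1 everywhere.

[17, inf]

(a, b) ≡ (-663, -17) mod (ℚ^×)²; places V = {2, 3, 5, 13, 17, ∞}.
(a,b)_2: α=2, β=8; u≡1, v≡7 (mod 8); ε(u)ε(v)=0·1, αω(v)=2·0, βω(u)=8·0; sum ≡ 0  ⇒  +1.
(a,b)_∞: sgn(-663)=−, sgn(-17)=−, so -1.
(a,b)_5: α=0, u≡3; β=-4, v≡3 (mod 5); (3|5)=-1, (3|5)=-1; sign (−1)^0·-1^-4·-1^0 = +1.
(a,b)_3: α=5, u≡1; β=16, v≡1 (mod 3); (1|3)=+1, (1|3)=+1; sign (−1)^0·+1^16·+1^5 = +1.
(a,b)_13: α=1, u≡12; β=2, v≡1 (mod 13); (12|13)=+1, (1|13)=+1; sign (−1)^0·+1^2·+1^1 = +1.
(a,b)_17: α=1, u≡12; β=3, v≡4 (mod 17); (12|17)=-1, (4|17)=+1; sign (−1)^0·-1^3·+1^1 = -1.
Ram(-663, -17) = {17, ∞}; no ℚ_17-point on the conic.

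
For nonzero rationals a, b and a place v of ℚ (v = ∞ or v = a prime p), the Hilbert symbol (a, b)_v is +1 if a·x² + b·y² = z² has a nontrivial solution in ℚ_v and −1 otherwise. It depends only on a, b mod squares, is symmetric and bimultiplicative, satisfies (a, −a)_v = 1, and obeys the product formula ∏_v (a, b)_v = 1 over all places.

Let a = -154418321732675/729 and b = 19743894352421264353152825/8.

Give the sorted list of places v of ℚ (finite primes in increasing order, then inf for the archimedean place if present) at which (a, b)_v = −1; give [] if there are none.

[2, 13]

(a, b) ≡ (-2387, 7826) mod (ℚ^×)²; places V = {2, 3, 5, 7, 11, 13, 31, 43, ∞}.
(a,b)_43: α=2, u≡15; β=3, v≡17 (mod 43); (15|43)=+1, (17|43)=+1; sign (−1)^0·+1^3·+1^2 = +1.
(a,b)_3: α=-6, u≡1; β=4, v≡2 (mod 3); (1|3)=+1, (2|3)=-1; sign (−1)^0·+1^4·-1^-6 = +1.
(a,b)_7: α=3, u≡1; β=5, v≡6 (mod 7); (1|7)=+1, (6|7)=-1; sign (−1)^1·+1^5·-1^3 = +1.
(a,b)_∞: sgn(-2387)=−, sgn(7826)=+, so +1.
(a,b)_31: α=1, u≡7; β=2, v≡14 (mod 31); (7|31)=+1, (14|31)=+1; sign (−1)^0·+1^2·+1^1 = +1.
(a,b)_2: α=0, β=-3; u≡5, v≡1 (mod 8); ε(u)ε(v)=0·0, αω(v)=0·0, βω(u)=-3·1; sum ≡ 1  ⇒  -1.
(a,b)_5: α=2, u≡2; β=2, v≡1 (mod 5); (2|5)=-1, (1|5)=+1; sign (−1)^0·-1^2·+1^2 = +1.
(a,b)_13: α=4, u≡6; β=7, v≡3 (mod 13); (6|13)=-1, (3|13)=+1; sign (−1)^0·-1^7·+1^4 = -1.
(a,b)_11: α=1, u≡9; β=2, v≡9 (mod 11); (9|11)=+1, (9|11)=+1; sign (−1)^0·+1^2·+1^1 = +1.
Ram(-2387, 7826) = {2, 13}; no ℚ_2-point on the conic.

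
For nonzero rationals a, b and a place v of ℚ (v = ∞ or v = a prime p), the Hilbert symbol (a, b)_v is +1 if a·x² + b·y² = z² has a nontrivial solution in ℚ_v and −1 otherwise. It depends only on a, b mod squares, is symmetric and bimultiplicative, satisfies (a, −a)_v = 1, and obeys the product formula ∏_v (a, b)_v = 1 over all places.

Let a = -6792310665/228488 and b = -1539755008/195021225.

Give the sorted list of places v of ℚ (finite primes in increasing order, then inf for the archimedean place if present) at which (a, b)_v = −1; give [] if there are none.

(a, b) ≡ (-85330, -43) mod (ℚ^×)²; places V = {2, 3, 5, 7, 11, 13, 17, 19, 23, 43, 53, ∞}.
(a,b)_43: α=0, u≡25; β=1, v≡18 (mod 43); (25|43)=+1, (18|43)=-1; sign (−1)^0·+1^1·-1^0 = +1.
(a,b)_19: α=2, u≡13; β=-2, v≡12 (mod 19); (13|19)=-1, (12|19)=-1; sign (−1)^0·-1^-2·-1^2 = +1.
(a,b)_∞: sgn(-85330)=−, sgn(-43)=−, so -1.
(a,b)_5: α=1, u≡4; β=-2, v≡3 (mod 5); (4|5)=+1, (3|5)=-1; sign (−1)^0·+1^-2·-1^1 = -1.
(a,b)_2: α=-3, β=10; u≡7, v≡5 (mod 8); ε(u)ε(v)=1·0, αω(v)=-3·1, βω(u)=10·0; sum ≡ 1  ⇒  -1.
(a,b)_13: α=-4, u≡2; β=0, v≡3 (mod 13); (2|13)=-1, (3|13)=+1; sign (−1)^0·-1^0·+1^-4 = +1.
(a,b)_3: α=2, u≡2; β=-2, v≡2 (mod 3); (2|3)=-1, (2|3)=-1; sign (−1)^0·-1^-2·-1^2 = +1.
(a,b)_17: α=0, u≡6; β=2, v≡1 (mod 17); (6|17)=-1, (1|17)=+1; sign (−1)^0·-1^2·+1^0 = +1.
(a,b)_7: α=3, u≡2; β=-4, v≡5 (mod 7); (2|7)=+1, (5|7)=-1; sign (−1)^0·+1^-4·-1^3 = -1.
(a,b)_53: α=1, u≡22; β=0, v≡46 (mod 53); (22|53)=-1, (46|53)=+1; sign (−1)^0·-1^0·+1^1 = +1.
(a,b)_11: α=0, u≡2; β=2, v≡1 (mod 11); (2|11)=-1, (1|11)=+1; sign (−1)^0·-1^2·+1^0 = +1.
(a,b)_23: α=1, u≡1; β=0, v≡3 (mod 23); (1|23)=+1, (3|23)=+1; sign (−1)^0·+1^0·+1^1 = +1.
|Ram(-85330, -43)| = 4, even; anisotropic at {2, 5, 7, ∞}.

[2, 5, 7, inf]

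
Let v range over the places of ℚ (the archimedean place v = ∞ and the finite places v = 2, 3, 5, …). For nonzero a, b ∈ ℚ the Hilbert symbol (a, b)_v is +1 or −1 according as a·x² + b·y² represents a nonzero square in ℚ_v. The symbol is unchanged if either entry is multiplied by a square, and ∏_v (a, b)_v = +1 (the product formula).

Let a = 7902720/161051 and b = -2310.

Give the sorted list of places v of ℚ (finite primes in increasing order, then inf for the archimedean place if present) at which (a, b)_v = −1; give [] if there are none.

Mod squares: a ≡ 770, b ≡ -2310. Check v ∈ {∞, 2, 3, 5, 7, 11}.
v=7: a=7^3·(≡5), b=7^1·(≡6) mod 7; (5|7)=-1, (6|7)=-1; (−1)^{3·1·3}·(-1)^1·(-1)^3 = -1.
v=3: a=3^2·(≡2), b=3^1·(≡1) mod 3; (2|3)=-1, (1|3)=+1; (−1)^{2·1·1}·(-1)^1·(+1)^2 = -1.
v=∞: 770 > 0 and -2310 < 0  ⇒  (a,b)_∞ = +1.
v=5: a=5^1·(≡4), b=5^1·(≡3) mod 5; (4|5)=+1, (3|5)=-1; (−1)^{1·1·2}·(+1)^1·(-1)^1 = -1.
v=11: a=11^-5·(≡1), b=11^1·(≡10) mod 11; (1|11)=+1, (10|11)=-1; (−1)^{-5·1·5}·(+1)^1·(-1)^-5 = +1.
v=2: v_2(a)=9, v_2(b)=1; units ≡ 1, 5 (mod 8); ε·ε+αω+βω = 0·0+9·1+1·0 ≡ 1  ⇒  (a,b)_2 = -1.
Ram(770, -2310) = {2, 3, 5, 7}; no ℚ_2-point on the conic.

[2, 3, 5, 7]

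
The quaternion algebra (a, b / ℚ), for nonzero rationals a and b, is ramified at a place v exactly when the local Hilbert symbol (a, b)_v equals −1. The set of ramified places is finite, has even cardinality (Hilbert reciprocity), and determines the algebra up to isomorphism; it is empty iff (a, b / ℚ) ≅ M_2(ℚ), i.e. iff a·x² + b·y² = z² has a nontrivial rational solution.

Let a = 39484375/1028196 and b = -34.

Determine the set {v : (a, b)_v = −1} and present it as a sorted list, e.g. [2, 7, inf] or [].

Mod squares: a ≡ 7, b ≡ -34. Check v ∈ {∞, 2, 3, 5, 7, 13, 17, 19}.
v=19: a=19^2·(≡1), b=19^0·(≡4) mod 19; (1|19)=+1, (4|19)=+1; (−1)^{2·0·9}·(+1)^0·(+1)^2 = +1.
v=2: v_2(a)=-2, v_2(b)=1; units ≡ 7, 7 (mod 8); ε·ε+αω+βω = 1·1+-2·0+1·0 ≡ 1  ⇒  (a,b)_2 = -1.
v=13: a=13^-4·(≡6), b=13^0·(≡5) mod 13; (6|13)=-1, (5|13)=-1; (−1)^{-4·0·6}·(-1)^0·(-1)^-4 = +1.
v=7: a=7^1·(≡4), b=7^0·(≡1) mod 7; (4|7)=+1, (1|7)=+1; (−1)^{1·0·3}·(+1)^0·(+1)^1 = +1.
v=3: a=3^-2·(≡1), b=3^0·(≡2) mod 3; (1|3)=+1, (2|3)=-1; (−1)^{-2·0·1}·(+1)^0·(-1)^-2 = +1.
v=∞: 7 > 0 and -34 < 0  ⇒  (a,b)_∞ = +1.
v=5: a=5^6·(≡2), b=5^0·(≡1) mod 5; (2|5)=-1, (1|5)=+1; (−1)^{6·0·2}·(-1)^0·(+1)^6 = +1.
v=17: a=17^0·(≡11), b=17^1·(≡15) mod 17; (11|17)=-1, (15|17)=+1; (−1)^{0·1·8}·(-1)^1·(+1)^0 = -1.
Ram(7, -34) = {2, 17}; no ℚ_2-point on the conic.

[2, 17]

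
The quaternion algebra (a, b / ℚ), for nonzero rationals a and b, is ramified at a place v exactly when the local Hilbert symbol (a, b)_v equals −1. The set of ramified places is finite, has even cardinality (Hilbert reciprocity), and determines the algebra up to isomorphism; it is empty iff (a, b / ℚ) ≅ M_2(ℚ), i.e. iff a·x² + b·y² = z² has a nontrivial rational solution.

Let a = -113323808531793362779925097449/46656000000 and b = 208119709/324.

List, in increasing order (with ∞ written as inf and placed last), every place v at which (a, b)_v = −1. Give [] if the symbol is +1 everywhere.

[7, 17, 37, 47]

Mod squares: a ≡ -400489961, b ≡ 8029. Check v ∈ {∞, 2, 3, 5, 7, 11, 13, 17, 19, 23, 31, 37, 47}.
v=23: a=23^3·(≡1), b=23^2·(≡3) mod 23; (1|23)=+1, (3|23)=+1; (−1)^{3·2·11}·(+1)^2·(+1)^3 = +1.
v=5: a=5^-6·(≡4), b=5^0·(≡1) mod 5; (4|5)=+1, (1|5)=+1; (−1)^{-6·0·2}·(+1)^0·(+1)^-6 = +1.
v=∞: -400489961 < 0 and 8029 > 0  ⇒  (a,b)_∞ = +1.
v=37: a=37^3·(≡4), b=37^1·(≡24) mod 37; (4|37)=+1, (24|37)=-1; (−1)^{3·1·18}·(+1)^1·(-1)^3 = -1.
v=31: a=31^3·(≡9), b=31^1·(≡15) mod 31; (9|31)=+1, (15|31)=-1; (−1)^{3·1·15}·(+1)^1·(-1)^3 = +1.
v=7: a=7^6·(≡3), b=7^3·(≡5) mod 7; (3|7)=-1, (5|7)=-1; (−1)^{6·3·3}·(-1)^3·(-1)^6 = -1.
v=13: a=13^4·(≡1), b=13^0·(≡8) mod 13; (1|13)=+1, (8|13)=-1; (−1)^{4·0·6}·(+1)^0·(-1)^4 = +1.
v=47: a=47^1·(≡14), b=47^0·(≡29) mod 47; (14|47)=+1, (29|47)=-1; (−1)^{1·0·23}·(+1)^0·(-1)^1 = -1.
v=3: a=3^-6·(≡1), b=3^-4·(≡1) mod 3; (1|3)=+1, (1|3)=+1; (−1)^{-6·-4·1}·(+1)^-4·(+1)^-6 = +1.
v=11: a=11^2·(≡2), b=11^0·(≡10) mod 11; (2|11)=-1, (10|11)=-1; (−1)^{2·0·5}·(-1)^0·(-1)^2 = +1.
v=17: a=17^1·(≡14), b=17^0·(≡14) mod 17; (14|17)=-1, (14|17)=-1; (−1)^{1·0·8}·(-1)^0·(-1)^1 = -1.
v=19: a=19^1·(≡10), b=19^0·(≡17) mod 19; (10|19)=-1, (17|19)=+1; (−1)^{1·0·9}·(-1)^0·(+1)^1 = +1.
v=2: v_2(a)=-12, v_2(b)=-2; units ≡ 7, 5 (mod 8); ε·ε+αω+βω = 1·0+-12·1+-2·0 ≡ 0  ⇒  (a,b)_2 = +1.
(-400489961, 8029 / ℚ) ramifies at {7, 17, 37, 47}: a division algebra.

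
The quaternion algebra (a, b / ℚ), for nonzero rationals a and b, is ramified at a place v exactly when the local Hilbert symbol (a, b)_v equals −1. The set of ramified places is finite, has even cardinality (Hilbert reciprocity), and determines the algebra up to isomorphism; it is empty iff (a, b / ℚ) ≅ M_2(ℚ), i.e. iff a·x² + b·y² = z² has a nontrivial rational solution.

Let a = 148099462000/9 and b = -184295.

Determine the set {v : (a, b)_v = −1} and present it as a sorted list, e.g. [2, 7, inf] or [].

[29, 41]

(a, b) ≡ (4495, -184295) mod (ℚ^×)²; places V = {2, 3, 5, 7, 29, 31, 41, ∞}.
(a,b)_31: α=1, u≡17; β=1, v≡7 (mod 31); (17|31)=-1, (7|31)=+1; sign (−1)^1·-1^1·+1^1 = +1.
(a,b)_∞: sgn(4495)=+, sgn(-184295)=−, so +1.
(a,b)_41: α=2, u≡24; β=1, v≡15 (mod 41); (24|41)=-1, (15|41)=-1; sign (−1)^0·-1^1·-1^2 = -1.
(a,b)_29: α=1, u≡27; β=1, v≡25 (mod 29); (27|29)=-1, (25|29)=+1; sign (−1)^0·-1^1·+1^1 = -1.
(a,b)_3: α=-2, u≡1; β=0, v≡1 (mod 3); (1|3)=+1, (1|3)=+1; sign (−1)^0·+1^0·+1^-2 = +1.
(a,b)_7: α=2, u≡4; β=0, v≡1 (mod 7); (4|7)=+1, (1|7)=+1; sign (−1)^0·+1^0·+1^2 = +1.
(a,b)_5: α=3, u≡4; β=1, v≡1 (mod 5); (4|5)=+1, (1|5)=+1; sign (−1)^0·+1^1·+1^3 = +1.
(a,b)_2: α=4, β=0; u≡7, v≡1 (mod 8); ε(u)ε(v)=1·0, αω(v)=4·0, βω(u)=0·0; sum ≡ 0  ⇒  +1.
(4495, -184295 / ℚ) ramifies at {29, 41}: a division algebra.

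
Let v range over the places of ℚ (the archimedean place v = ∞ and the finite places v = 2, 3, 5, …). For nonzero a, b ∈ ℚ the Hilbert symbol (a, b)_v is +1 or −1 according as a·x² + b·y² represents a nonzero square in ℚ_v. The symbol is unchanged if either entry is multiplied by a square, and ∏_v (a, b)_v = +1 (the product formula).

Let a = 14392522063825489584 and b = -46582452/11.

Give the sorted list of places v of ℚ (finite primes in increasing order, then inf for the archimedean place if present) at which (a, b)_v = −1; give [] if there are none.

[23, 47]

(a, b) ≡ (11, -1581503) mod (ℚ^×)²; places V = {2, 3, 7, 11, 13, 17, 19, 23, 47, ∞}.
(a,b)_17: α=2, u≡10; β=0, v≡12 (mod 17); (10|17)=-1, (12|17)=-1; sign (−1)^0·-1^0·-1^2 = +1.
(a,b)_7: α=2, u≡1; β=1, v≡3 (mod 7); (1|7)=+1, (3|7)=-1; sign (−1)^0·+1^1·-1^2 = +1.
(a,b)_2: α=4, β=2; u≡3, v≡1 (mod 8); ε(u)ε(v)=1·0, αω(v)=4·0, βω(u)=2·1; sum ≡ 0  ⇒  +1.
(a,b)_3: α=4, u≡2; β=4, v≡1 (mod 3); (2|3)=-1, (1|3)=+1; sign (−1)^0·-1^4·+1^4 = +1.
(a,b)_13: α=2, u≡6; β=0, v≡10 (mod 13); (6|13)=-1, (10|13)=+1; sign (−1)^0·-1^0·+1^2 = +1.
(a,b)_11: α=1, u≡4; β=-1, v≡7 (mod 11); (4|11)=+1, (7|11)=-1; sign (−1)^1·+1^-1·-1^1 = +1.
(a,b)_19: α=2, u≡16; β=1, v≡3 (mod 19); (16|19)=+1, (3|19)=-1; sign (−1)^0·+1^1·-1^2 = +1.
(a,b)_∞: sgn(11)=+, sgn(-1581503)=−, so +1.
(a,b)_23: α=2, u≡19; β=1, v≡3 (mod 23); (19|23)=-1, (3|23)=+1; sign (−1)^0·-1^1·+1^2 = -1.
(a,b)_47: α=2, u≡40; β=1, v≡36 (mod 47); (40|47)=-1, (36|47)=+1; sign (−1)^0·-1^1·+1^2 = -1.
|Ram(11, -1581503)| = 2, even; anisotropic at {23, 47}.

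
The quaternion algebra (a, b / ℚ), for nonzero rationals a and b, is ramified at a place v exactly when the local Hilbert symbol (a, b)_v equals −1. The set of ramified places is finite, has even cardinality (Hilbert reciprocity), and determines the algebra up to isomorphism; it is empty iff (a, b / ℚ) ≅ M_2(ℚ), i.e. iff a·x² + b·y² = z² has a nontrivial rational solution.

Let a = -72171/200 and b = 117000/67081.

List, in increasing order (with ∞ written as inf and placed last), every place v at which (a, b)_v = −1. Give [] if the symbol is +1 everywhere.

[2, 5]

(a, b) ≡ (-22, 130) mod (ℚ^×)²; places V = {2, 3, 5, 7, 11, 13, 37, ∞}.
(a,b)_2: α=-3, β=3; u≡5, v≡1 (mod 8); ε(u)ε(v)=0·0, αω(v)=-3·0, βω(u)=3·1; sum ≡ 1  ⇒  -1.
(a,b)_13: α=0, u≡1; β=1, v≡4 (mod 13); (1|13)=+1, (4|13)=+1; sign (−1)^0·+1^1·+1^0 = +1.
(a,b)_3: α=8, u≡2; β=2, v≡1 (mod 3); (2|3)=-1, (1|3)=+1; sign (−1)^0·-1^2·+1^8 = +1.
(a,b)_11: α=1, u≡3; β=0, v≡5 (mod 11); (3|11)=+1, (5|11)=+1; sign (−1)^0·+1^0·+1^1 = +1.
(a,b)_5: α=-2, u≡3; β=3, v≡1 (mod 5); (3|5)=-1, (1|5)=+1; sign (−1)^0·-1^3·+1^-2 = -1.
(a,b)_∞: sgn(-22)=−, sgn(130)=+, so +1.
(a,b)_37: α=0, u≡6; β=-2, v≡19 (mod 37); (6|37)=-1, (19|37)=-1; sign (−1)^0·-1^-2·-1^0 = +1.
(a,b)_7: α=0, u≡5; β=-2, v≡4 (mod 7); (5|7)=-1, (4|7)=+1; sign (−1)^0·-1^-2·+1^0 = +1.
(-22, 130 / ℚ) ramifies at {2, 5}: a division algebra.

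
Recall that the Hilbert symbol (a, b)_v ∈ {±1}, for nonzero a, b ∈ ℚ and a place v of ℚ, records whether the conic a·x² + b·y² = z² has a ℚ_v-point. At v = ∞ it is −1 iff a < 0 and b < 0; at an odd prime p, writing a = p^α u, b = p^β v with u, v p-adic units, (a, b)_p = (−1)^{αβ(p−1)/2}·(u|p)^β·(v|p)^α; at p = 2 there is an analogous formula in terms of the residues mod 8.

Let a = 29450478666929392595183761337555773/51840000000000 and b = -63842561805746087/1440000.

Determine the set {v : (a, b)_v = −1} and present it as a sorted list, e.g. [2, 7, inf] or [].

[7, 17, 19, 29]

Mod squares: a ≡ 133, b ≡ -1508087. Check v ∈ {∞, 2, 3, 5, 7, 13, 17, 19, 23, 29, 31}.
v=17: a=17^6·(≡12), b=17^3·(≡11) mod 17; (12|17)=-1, (11|17)=-1; (−1)^{6·3·8}·(-1)^3·(-1)^6 = -1.
v=29: a=29^2·(≡11), b=29^1·(≡4) mod 29; (11|29)=-1, (4|29)=+1; (−1)^{2·1·14}·(-1)^1·(+1)^2 = -1.
v=13: a=13^4·(≡1), b=13^2·(≡9) mod 13; (1|13)=+1, (9|13)=+1; (−1)^{4·2·6}·(+1)^2·(+1)^4 = +1.
v=3: a=3^-4·(≡1), b=3^-2·(≡1) mod 3; (1|3)=+1, (1|3)=+1; (−1)^{-4·-2·1}·(+1)^-2·(+1)^-4 = +1.
v=5: a=5^-10·(≡3), b=5^-4·(≡2) mod 5; (3|5)=-1, (2|5)=-1; (−1)^{-10·-4·2}·(-1)^-4·(-1)^-10 = +1.
v=∞: 133 > 0 and -1508087 < 0  ⇒  (a,b)_∞ = +1.
v=31: a=31^2·(≡14), b=31^0·(≡9) mod 31; (14|31)=+1, (9|31)=+1; (−1)^{2·0·15}·(+1)^0·(+1)^2 = +1.
v=23: a=23^2·(≡1), b=23^1·(≡18) mod 23; (1|23)=+1, (18|23)=+1; (−1)^{2·1·11}·(+1)^1·(+1)^2 = +1.
v=2: v_2(a)=-16, v_2(b)=-8; units ≡ 5, 1 (mod 8); ε·ε+αω+βω = 0·0+-16·0+-8·1 ≡ 0  ⇒  (a,b)_2 = +1.
v=19: a=19^5·(≡17), b=19^3·(≡1) mod 19; (17|19)=+1, (1|19)=+1; (−1)^{5·3·9}·(+1)^3·(+1)^5 = -1.
v=7: a=7^9·(≡5), b=7^5·(≡6) mod 7; (5|7)=-1, (6|7)=-1; (−1)^{9·5·3}·(-1)^5·(-1)^9 = -1.
Ram(133, -1508087) = {7, 17, 19, 29}; no ℚ_7-point on the conic.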